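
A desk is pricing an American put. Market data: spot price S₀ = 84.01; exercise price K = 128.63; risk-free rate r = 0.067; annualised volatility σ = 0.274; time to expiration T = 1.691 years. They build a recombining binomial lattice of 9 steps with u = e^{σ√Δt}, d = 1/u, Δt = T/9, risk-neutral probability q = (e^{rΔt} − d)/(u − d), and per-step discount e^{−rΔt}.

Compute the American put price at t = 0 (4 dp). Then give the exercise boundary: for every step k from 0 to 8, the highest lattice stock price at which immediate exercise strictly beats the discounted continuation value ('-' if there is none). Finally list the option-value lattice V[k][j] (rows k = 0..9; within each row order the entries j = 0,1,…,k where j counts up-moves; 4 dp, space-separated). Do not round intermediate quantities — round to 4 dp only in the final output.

price = 44.6200
boundary = 84.0100 94.6044 84.0100 94.6044 84.0100 94.6044 84.0100 94.6044 106.5349
tree:
44.6200
54.0280 34.0256
62.3824 44.6200 23.9670
69.8013 54.0280 34.0256 15.3933
76.3893 62.3824 44.6200 23.3121 8.5593
82.2396 69.8013 54.0280 34.0256 14.1264 3.7001
87.4347 76.3893 62.3824 44.6200 22.4723 6.8732 0.9019
92.0480 82.2396 69.8013 54.0280 34.0256 12.5020 1.9170 0.0000
96.1447 87.4347 76.3893 62.3824 44.6200 22.0951 4.0745 0.0000 0.0000
99.7826 92.0480 82.2396 69.8013 54.0280 34.0256 8.6601 0.0000 0.0000 0.0000

Δt=0.18789, u=1.12611, d=0.88801, q=0.52355, disc=e^(-rΔt)=0.98749
k=9 terminal: V=max(K-S,0) → 99.7826 92.0480 82.2396 69.8013 54.0280 34.0256 8.6601 0.0000 0.0000 0.0000
k=8: j=0 S=32.4853 intr=96.1447 cont=94.5356 V=96.1447[EX]; j=1 S=41.1953 intr=87.4347 cont=85.8255 V=87.4347[EX]; j=2 S=52.2407 intr=76.3893 cont=74.7802 V=76.3893[EX]; j=3 S=66.2476 intr=62.3824 cont=60.7733 V=62.3824[EX]; j=4 S=84.0100 intr=44.6200 cont=43.0109 V=44.6200[EX]; j=5 S=106.5349 intr=22.0951 cont=20.4860 V=22.0951[EX]; j=6 S=135.0992 intr=0.0000 cont=4.0745 V=4.0745[hold]; j=7 S=171.3223 intr=0.0000 cont=0.0000 V=0.0000[hold]; j=8 S=217.2575 intr=0.0000 cont=0.0000 V=0.0000[hold]  S*(8)=106.5349
k=7: j=0 S=36.5820 intr=92.0480 cont=90.4389 V=92.0480[EX]; j=1 S=46.3904 intr=82.2396 cont=80.6304 V=82.2396[EX]; j=2 S=58.8287 intr=69.8013 cont=68.1921 V=69.8013[EX]; j=3 S=74.6020 intr=54.0280 cont=52.4189 V=54.0280[EX]; j=4 S=94.6044 intr=34.0256 cont=32.4165 V=34.0256[EX]; j=5 S=119.9699 intr=8.6601 cont=12.5020 V=12.5020[hold]; j=6 S=152.1365 intr=0.0000 cont=1.9170 V=1.9170[hold]; j=7 S=192.9276 intr=0.0000 cont=0.0000 V=0.0000[hold]  S*(7)=94.6044
k=6: j=0 S=41.1953 intr=87.4347 cont=85.8255 V=87.4347[EX]; j=1 S=52.2407 intr=76.3893 cont=74.7802 V=76.3893[EX]; j=2 S=66.2476 intr=62.3824 cont=60.7733 V=62.3824[EX]; j=3 S=84.0100 intr=44.6200 cont=43.0109 V=44.6200[EX]; j=4 S=106.5349 intr=22.0951 cont=22.4723 V=22.4723[hold]; j=5 S=135.0992 intr=0.0000 cont=6.8732 V=6.8732[hold]; j=6 S=171.3223 intr=0.0000 cont=0.9019 V=0.9019[hold]  S*(6)=84.0100
k=5: j=0 S=46.3904 intr=82.2396 cont=80.6304 V=82.2396[EX]; j=1 S=58.8287 intr=69.8013 cont=68.1921 V=69.8013[EX]; j=2 S=74.6020 intr=54.0280 cont=52.4189 V=54.0280[EX]; j=3 S=94.6044 intr=34.0256 cont=32.6115 V=34.0256[EX]; j=4 S=119.9699 intr=8.6601 cont=14.1264 V=14.1264[hold]; j=5 S=152.1365 intr=0.0000 cont=3.7001 V=3.7001[hold]  S*(5)=94.6044
k=4: j=0 S=52.2407 intr=76.3893 cont=74.7802 V=76.3893[EX]; j=1 S=66.2476 intr=62.3824 cont=60.7733 V=62.3824[EX]; j=2 S=84.0100 intr=44.6200 cont=43.0109 V=44.6200[EX]; j=3 S=106.5349 intr=22.0951 cont=23.3121 V=23.3121[hold]; j=4 S=135.0992 intr=0.0000 cont=8.5593 V=8.5593[hold]  S*(4)=84.0100
k=3: j=0 S=58.8287 intr=69.8013 cont=68.1921 V=69.8013[EX]; j=1 S=74.6020 intr=54.0280 cont=52.4189 V=54.0280[EX]; j=2 S=94.6044 intr=34.0256 cont=33.0456 V=34.0256[EX]; j=3 S=119.9699 intr=8.6601 cont=15.3933 V=15.3933[hold]  S*(3)=94.6044
k=2: j=0 S=66.2476 intr=62.3824 cont=60.7733 V=62.3824[EX]; j=1 S=84.0100 intr=44.6200 cont=43.0109 V=44.6200[EX]; j=2 S=106.5349 intr=22.0951 cont=23.9670 V=23.9670[hold]  S*(2)=84.0100
k=1: j=0 S=74.6020 intr=54.0280 cont=52.4189 V=54.0280[EX]; j=1 S=94.6044 intr=34.0256 cont=33.3843 V=34.0256[EX]  S*(1)=94.6044
k=0: j=0 S=84.0100 intr=44.6200 cont=43.0109 V=44.6200[EX]  S*(0)=84.0100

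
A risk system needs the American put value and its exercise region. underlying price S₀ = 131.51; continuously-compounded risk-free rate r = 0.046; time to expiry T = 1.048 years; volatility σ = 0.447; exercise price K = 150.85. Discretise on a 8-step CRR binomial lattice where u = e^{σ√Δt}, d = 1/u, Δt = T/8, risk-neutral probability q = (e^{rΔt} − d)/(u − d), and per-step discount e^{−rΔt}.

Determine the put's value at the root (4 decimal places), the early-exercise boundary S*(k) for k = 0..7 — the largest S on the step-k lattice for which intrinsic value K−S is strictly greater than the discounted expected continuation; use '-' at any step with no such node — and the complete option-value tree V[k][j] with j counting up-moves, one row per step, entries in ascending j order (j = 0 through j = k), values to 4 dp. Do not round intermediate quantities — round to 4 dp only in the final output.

price = 33.3571
boundary = - - - 80.9412 95.1552 80.9412 95.1552 111.8654
tree:
33.3571
44.0552 22.1071
56.4222 31.1195 12.5540
69.9088 42.4213 19.1825 5.4809
81.9996 55.6948 28.4761 9.2856 1.3992
92.2843 69.9088 40.7625 15.4314 2.6979 0.0000
101.0327 81.9996 55.6948 24.9865 5.2019 0.0000 0.0000
108.4743 92.2843 69.9088 38.9846 10.0302 0.0000 0.0000 0.0000
114.8043 101.0327 81.9996 55.6948 19.3400 0.0000 0.0000 0.0000 0.0000

Δt=0.13100, u=1.17561, d=0.85062, q=0.47824, disc=e^(-rΔt)=0.99399
k=8 terminal: V=max(K-S,0) → 114.8043 101.0327 81.9996 55.6948 19.3400 0.0000 0.0000 0.0000 0.0000
k=7: j=0 S=42.3757 intr=108.4743 cont=107.5680 V=108.4743[EX]; j=1 S=58.5657 intr=92.2843 cont=91.3780 V=92.2843[EX]; j=2 S=80.9412 intr=69.9088 cont=69.0026 V=69.9088[EX]; j=3 S=111.8654 intr=38.9846 cont=38.0783 V=38.9846[EX]; j=4 S=154.6044 intr=0.0000 cont=10.0302 V=10.0302[hold]; j=5 S=213.6723 intr=0.0000 cont=0.0000 V=0.0000[hold]; j=6 S=295.3075 intr=0.0000 cont=0.0000 V=0.0000[hold]; j=7 S=408.1320 intr=0.0000 cont=0.0000 V=0.0000[hold]  S*(7)=111.8654
k=6: j=0 S=49.8173 intr=101.0327 cont=100.1264 V=101.0327[EX]; j=1 S=68.8504 intr=81.9996 cont=81.0933 V=81.9996[EX]; j=2 S=95.1552 intr=55.6948 cont=54.7885 V=55.6948[EX]; j=3 S=131.5100 intr=19.3400 cont=24.9865 V=24.9865[hold]; j=4 S=181.7544 intr=0.0000 cont=5.2019 V=5.2019[hold]; j=5 S=251.1952 intr=0.0000 cont=0.0000 V=0.0000[hold]; j=6 S=347.1663 intr=0.0000 cont=0.0000 V=0.0000[hold]  S*(6)=95.1552
k=5: j=0 S=58.5657 intr=92.2843 cont=91.3780 V=92.2843[EX]; j=1 S=80.9412 intr=69.9088 cont=69.0026 V=69.9088[EX]; j=2 S=111.8654 intr=38.9846 cont=40.7625 V=40.7625[hold]; j=3 S=154.6044 intr=0.0000 cont=15.4314 V=15.4314[hold]; j=4 S=213.6723 intr=0.0000 cont=2.6979 V=2.6979[hold]; j=5 S=295.3075 intr=0.0000 cont=0.0000 V=0.0000[hold]  S*(5)=80.9412
k=4: j=0 S=68.8504 intr=81.9996 cont=81.0933 V=81.9996[EX]; j=1 S=95.1552 intr=55.6948 cont=55.6336 V=55.6948[EX]; j=2 S=131.5100 intr=19.3400 cont=28.4761 V=28.4761[hold]; j=3 S=181.7544 intr=0.0000 cont=9.2856 V=9.2856[hold]; j=4 S=251.1952 intr=0.0000 cont=1.3992 V=1.3992[hold]  S*(4)=95.1552
k=3: j=0 S=80.9412 intr=69.9088 cont=69.0026 V=69.9088[EX]; j=1 S=111.8654 intr=38.9846 cont=42.4213 V=42.4213[hold]; j=2 S=154.6044 intr=0.0000 cont=19.1825 V=19.1825[hold]; j=3 S=213.6723 intr=0.0000 cont=5.4809 V=5.4809[hold]  S*(3)=80.9412
k=2: j=0 S=95.1552 intr=55.6948 cont=56.4222 V=56.4222[hold]; j=1 S=131.5100 intr=19.3400 cont=31.1195 V=31.1195[hold]; j=2 S=181.7544 intr=0.0000 cont=12.5540 V=12.5540[hold]  S*(2)=-
k=1: j=0 S=111.8654 intr=38.9846 cont=44.0552 V=44.0552[hold]; j=1 S=154.6044 intr=0.0000 cont=22.1071 V=22.1071[hold]  S*(1)=-
k=0: j=0 S=131.5100 intr=19.3400 cont=33.3571 V=33.3571[hold]  S*(0)=-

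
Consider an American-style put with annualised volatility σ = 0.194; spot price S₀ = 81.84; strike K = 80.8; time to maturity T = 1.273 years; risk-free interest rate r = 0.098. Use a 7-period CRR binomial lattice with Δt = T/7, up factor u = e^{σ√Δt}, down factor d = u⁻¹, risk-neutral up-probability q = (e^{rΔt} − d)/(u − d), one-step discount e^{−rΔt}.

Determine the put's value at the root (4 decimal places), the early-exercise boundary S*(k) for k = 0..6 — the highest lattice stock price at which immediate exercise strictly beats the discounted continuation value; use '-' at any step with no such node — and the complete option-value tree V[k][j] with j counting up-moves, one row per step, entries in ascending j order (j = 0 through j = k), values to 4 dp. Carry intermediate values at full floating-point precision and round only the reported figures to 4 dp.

price = 3.6595
boundary = - - 69.3596 63.8524 69.3596 63.8524 69.3596
tree:
3.6595
6.5694 1.7315
11.4404 3.3556 0.6460
16.9476 6.3110 1.3865 0.1466
22.0176 11.4404 2.9082 0.3622 0.0000
26.6849 16.9476 5.9076 0.8946 0.0000 0.0000
30.9817 22.0176 11.4404 2.2097 0.0000 0.0000 0.0000
34.9374 26.6849 16.9476 5.4582 0.0000 0.0000 0.0000 0.0000

Δt=0.18186, u=1.08625, d=0.92060, q=0.58788, disc=e^(-rΔt)=0.98234
k=7 terminal: V=max(K-S,0) → 34.9374 26.6849 16.9476 5.4582 0.0000 0.0000 0.0000 0.0000
k=6: j=0 S=49.8183 intr=30.9817 cont=29.5545 V=30.9817[EX]; j=1 S=58.7824 intr=22.0176 cont=20.5903 V=22.0176[EX]; j=2 S=69.3596 intr=11.4404 cont=10.0131 V=11.4404[EX]; j=3 S=81.8400 intr=0.0000 cont=2.2097 V=2.2097[hold]; j=4 S=96.5661 intr=0.0000 cont=0.0000 V=0.0000[hold]; j=5 S=113.9419 intr=0.0000 cont=0.0000 V=0.0000[hold]; j=6 S=134.4444 intr=0.0000 cont=0.0000 V=0.0000[hold]  S*(6)=69.3596
k=5: j=0 S=54.1151 intr=26.6849 cont=25.2577 V=26.6849[EX]; j=1 S=63.8524 intr=16.9476 cont=15.5204 V=16.9476[EX]; j=2 S=75.3418 intr=5.4582 cont=5.9076 V=5.9076[hold]; j=3 S=88.8986 intr=0.0000 cont=0.8946 V=0.8946[hold]; j=4 S=104.8948 intr=0.0000 cont=0.0000 V=0.0000[hold]; j=5 S=123.7694 intr=0.0000 cont=0.0000 V=0.0000[hold]  S*(5)=63.8524
k=4: j=0 S=58.7824 intr=22.0176 cont=20.5903 V=22.0176[EX]; j=1 S=69.3596 intr=11.4404 cont=10.2727 V=11.4404[EX]; j=2 S=81.8400 intr=0.0000 cont=2.9082 V=2.9082[hold]; j=3 S=96.5661 intr=0.0000 cont=0.3622 V=0.3622[hold]; j=4 S=113.9419 intr=0.0000 cont=0.0000 V=0.0000[hold]  S*(4)=69.3596
k=3: j=0 S=63.8524 intr=16.9476 cont=15.5204 V=16.9476[EX]; j=1 S=75.3418 intr=5.4582 cont=6.3110 V=6.3110[hold]; j=2 S=88.8986 intr=0.0000 cont=1.3865 V=1.3865[hold]; j=3 S=104.8948 intr=0.0000 cont=0.1466 V=0.1466[hold]  S*(3)=63.8524
k=2: j=0 S=69.3596 intr=11.4404 cont=10.5056 V=11.4404[EX]; j=1 S=81.8400 intr=0.0000 cont=3.3556 V=3.3556[hold]; j=2 S=96.5661 intr=0.0000 cont=0.6460 V=0.6460[hold]  S*(2)=69.3596
k=1: j=0 S=75.3418 intr=5.4582 cont=6.5694 V=6.5694[hold]; j=1 S=88.8986 intr=0.0000 cont=1.7315 V=1.7315[hold]  S*(1)=-
k=0: j=0 S=81.8400 intr=0.0000 cont=3.6595 V=3.6595[hold]  S*(0)=-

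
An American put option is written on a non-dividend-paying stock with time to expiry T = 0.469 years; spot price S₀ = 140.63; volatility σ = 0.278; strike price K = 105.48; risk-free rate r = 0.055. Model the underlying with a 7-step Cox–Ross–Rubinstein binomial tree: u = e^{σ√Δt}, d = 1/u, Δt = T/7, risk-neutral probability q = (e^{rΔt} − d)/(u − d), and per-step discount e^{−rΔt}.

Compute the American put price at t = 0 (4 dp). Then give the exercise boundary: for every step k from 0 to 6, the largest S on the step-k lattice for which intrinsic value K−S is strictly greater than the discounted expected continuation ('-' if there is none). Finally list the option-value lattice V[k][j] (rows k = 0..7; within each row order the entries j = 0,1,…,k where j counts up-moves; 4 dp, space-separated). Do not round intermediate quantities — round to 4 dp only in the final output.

params: Δt=0.06700 u=1.07461 d=0.93057 q=0.50765 e^(-rΔt)=0.99632
t_7 payoffs: 20.4994 7.3454 0.0000 0.0000 0.0000 0.0000 0.0000 0.0000
t_6: node(6,0) S=91.3210 payoff=14.1590 vs cont=13.7710 → 14.1590 [stop]  node(6,1) S=105.4565 payoff=0.0235 vs cont=3.6032 → 3.6032 [wait]  node(6,2) S=121.7799 payoff=0.0000 vs cont=0.0000 → 0.0000 [wait]  node(6,3) S=140.6300 payoff=0.0000 vs cont=0.0000 → 0.0000 [wait]  node(6,4) S=162.3979 payoff=0.0000 vs cont=0.0000 → 0.0000 [wait]  node(6,5) S=187.5352 payoff=0.0000 vs cont=0.0000 → 0.0000 [wait]  node(6,6) S=216.5634 payoff=0.0000 vs cont=0.0000 → 0.0000 [wait]  ⇒ S*(6)=91.3210
t_5: node(5,0) S=98.1346 payoff=7.3454 vs cont=8.7680 → 8.7680 [wait]  node(5,1) S=113.3247 payoff=0.0000 vs cont=1.7675 → 1.7675 [wait]  node(5,2) S=130.8660 payoff=0.0000 vs cont=0.0000 → 0.0000 [wait]  node(5,3) S=151.1225 payoff=0.0000 vs cont=0.0000 → 0.0000 [wait]  node(5,4) S=174.5145 payoff=0.0000 vs cont=0.0000 → 0.0000 [wait]  node(5,5) S=201.5273 payoff=0.0000 vs cont=0.0000 → 0.0000 [wait]  ⇒ S*(5)=-
t_4: node(4,0) S=105.4565 payoff=0.0235 vs cont=5.1950 → 5.1950 [wait]  node(4,1) S=121.7799 payoff=0.0000 vs cont=0.8670 → 0.8670 [wait]  node(4,2) S=140.6300 payoff=0.0000 vs cont=0.0000 → 0.0000 [wait]  node(4,3) S=162.3979 payoff=0.0000 vs cont=0.0000 → 0.0000 [wait]  node(4,4) S=187.5352 payoff=0.0000 vs cont=0.0000 → 0.0000 [wait]  ⇒ S*(4)=-
t_3: node(3,0) S=113.3247 payoff=0.0000 vs cont=2.9869 → 2.9869 [wait]  node(3,1) S=130.8660 payoff=0.0000 vs cont=0.4253 → 0.4253 [wait]  node(3,2) S=151.1225 payoff=0.0000 vs cont=0.0000 → 0.0000 [wait]  node(3,3) S=174.5145 payoff=0.0000 vs cont=0.0000 → 0.0000 [wait]  ⇒ S*(3)=-
t_2: node(2,0) S=121.7799 payoff=0.0000 vs cont=1.6803 → 1.6803 [wait]  node(2,1) S=140.6300 payoff=0.0000 vs cont=0.2086 → 0.2086 [wait]  node(2,2) S=162.3979 payoff=0.0000 vs cont=0.0000 → 0.0000 [wait]  ⇒ S*(2)=-
t_1: node(1,0) S=130.8660 payoff=0.0000 vs cont=0.9298 → 0.9298 [wait]  node(1,1) S=151.1225 payoff=0.0000 vs cont=0.1023 → 0.1023 [wait]  ⇒ S*(1)=-
t_0: node(0,0) S=140.6300 payoff=0.0000 vs cont=0.5079 → 0.5079 [wait]  ⇒ S*(0)=-

price = 0.5079
boundary = - - - - - - 91.3210
tree:
0.5079
0.9298 0.1023
1.6803 0.2086 0.0000
2.9869 0.4253 0.0000 0.0000
5.1950 0.8670 0.0000 0.0000 0.0000
8.7680 1.7675 0.0000 0.0000 0.0000 0.0000
14.1590 3.6032 0.0000 0.0000 0.0000 0.0000 0.0000
20.4994 7.3454 0.0000 0.0000 0.0000 0.0000 0.0000 0.0000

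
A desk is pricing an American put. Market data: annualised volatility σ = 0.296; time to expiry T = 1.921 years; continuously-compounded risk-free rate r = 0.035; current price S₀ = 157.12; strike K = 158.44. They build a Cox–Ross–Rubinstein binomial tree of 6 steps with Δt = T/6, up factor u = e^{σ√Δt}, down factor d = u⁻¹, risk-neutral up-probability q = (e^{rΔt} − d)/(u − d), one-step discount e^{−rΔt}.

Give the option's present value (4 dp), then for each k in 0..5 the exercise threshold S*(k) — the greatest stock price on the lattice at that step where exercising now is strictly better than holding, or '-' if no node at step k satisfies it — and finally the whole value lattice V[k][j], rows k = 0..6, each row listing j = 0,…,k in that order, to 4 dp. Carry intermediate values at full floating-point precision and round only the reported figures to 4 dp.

params: Δt=0.32017 u=1.18233 d=0.84579 q=0.49171 e^(-rΔt)=0.98886
t_6 payoffs: 100.9224 78.0360 46.0430 1.3200 0.0000 0.0000 0.0000
t_5: node(5,0) S=68.0047 payoff=90.4353 vs cont=88.6697 → 90.4353 [stop]  node(5,1) S=95.0640 payoff=63.3760 vs cont=61.6105 → 63.3760 [stop]  node(5,2) S=132.8902 payoff=25.5498 vs cont=23.7842 → 25.5498 [stop]  node(5,3) S=185.7676 payoff=0.0000 vs cont=0.6635 → 0.6635 [wait]  node(5,4) S=259.6850 payoff=0.0000 vs cont=0.0000 → 0.0000 [wait]  node(5,5) S=363.0143 payoff=0.0000 vs cont=0.0000 → 0.0000 [wait]  ⇒ S*(5)=132.8902
t_4: node(4,0) S=80.4040 payoff=78.0360 vs cont=76.2705 → 78.0360 [stop]  node(4,1) S=112.3970 payoff=46.0430 vs cont=44.2775 → 46.0430 [stop]  node(4,2) S=157.1200 payoff=1.3200 vs cont=13.1646 → 13.1646 [wait]  node(4,3) S=219.6385 payoff=0.0000 vs cont=0.3335 → 0.3335 [wait]  node(4,4) S=307.0332 payoff=0.0000 vs cont=0.0000 → 0.0000 [wait]  ⇒ S*(4)=112.3970
t_3: node(3,0) S=95.0640 payoff=63.3760 vs cont=61.6105 → 63.3760 [stop]  node(3,1) S=132.8902 payoff=25.5498 vs cont=29.5434 → 29.5434 [wait]  node(3,2) S=185.7676 payoff=0.0000 vs cont=6.7790 → 6.7790 [wait]  node(3,3) S=259.6850 payoff=0.0000 vs cont=0.1676 → 0.1676 [wait]  ⇒ S*(3)=95.0640
t_2: node(2,0) S=112.3970 payoff=46.0430 vs cont=46.2193 → 46.2193 [wait]  node(2,1) S=157.1200 payoff=1.3200 vs cont=18.1455 → 18.1455 [wait]  node(2,2) S=219.6385 payoff=0.0000 vs cont=3.4888 → 3.4888 [wait]  ⇒ S*(2)=-
t_1: node(1,0) S=132.8902 payoff=25.5498 vs cont=32.0539 → 32.0539 [wait]  node(1,1) S=185.7676 payoff=0.0000 vs cont=10.8167 → 10.8167 [wait]  ⇒ S*(1)=-
t_0: node(0,0) S=157.1200 payoff=1.3200 vs cont=21.3705 → 21.3705 [wait]  ⇒ S*(0)=-

price = 21.3705
boundary = - - - 95.0640 112.3970 132.8902
tree:
21.3705
32.0539 10.8167
46.2193 18.1455 3.4888
63.3760 29.5434 6.7790 0.1676
78.0360 46.0430 13.1646 0.3335 0.0000
90.4353 63.3760 25.5498 0.6635 0.0000 0.0000
100.9224 78.0360 46.0430 1.3200 0.0000 0.0000 0.0000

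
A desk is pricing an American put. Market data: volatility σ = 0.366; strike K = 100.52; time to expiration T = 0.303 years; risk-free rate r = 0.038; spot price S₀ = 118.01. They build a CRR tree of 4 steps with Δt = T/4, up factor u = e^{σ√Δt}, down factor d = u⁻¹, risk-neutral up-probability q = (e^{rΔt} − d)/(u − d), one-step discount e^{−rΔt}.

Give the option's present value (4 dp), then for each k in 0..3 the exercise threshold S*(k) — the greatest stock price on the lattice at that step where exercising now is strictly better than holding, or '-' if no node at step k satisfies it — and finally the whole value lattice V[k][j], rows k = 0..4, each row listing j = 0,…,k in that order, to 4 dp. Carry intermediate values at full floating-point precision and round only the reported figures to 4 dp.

Δt=0.07575  u=1.10598  d=0.90417  q=0.48912  discount=0.99713
step 4 (expiry): payoffs max(K−S,0) = 21.6472 4.0432 0.0000 0.0000 0.0000
step 3: (k=3,j=0): S=87.2319, (K−S)⁺=13.2881, hold=12.9992 ⇒ V=13.2881 exercise | (k=3,j=1): S=106.7016, (K−S)⁺=0.0000, hold=2.0596 ⇒ V=2.0596 continue | (k=3,j=2): S=130.5169, (K−S)⁺=0.0000, hold=0.0000 ⇒ V=0.0000 continue | (k=3,j=3): S=159.6476, (K−S)⁺=0.0000, hold=0.0000 ⇒ V=0.0000 continue  boundary S*=87.2319
step 2: (k=2,j=0): S=96.4768, (K−S)⁺=4.0432, hold=7.7736 ⇒ V=7.7736 continue | (k=2,j=1): S=118.0100, (K−S)⁺=0.0000, hold=1.0492 ⇒ V=1.0492 continue | (k=2,j=2): S=144.3492, (K−S)⁺=0.0000, hold=0.0000 ⇒ V=0.0000 continue  boundary S*=-
step 1: (k=1,j=0): S=106.7016, (K−S)⁺=0.0000, hold=4.4717 ⇒ V=4.4717 continue | (k=1,j=1): S=130.5169, (K−S)⁺=0.0000, hold=0.5345 ⇒ V=0.5345 continue  boundary S*=-
step 0: (k=0,j=0): S=118.0100, (K−S)⁺=0.0000, hold=2.5386 ⇒ V=2.5386 continue  boundary S*=-

price = 2.5386
boundary = - - - 87.2319
tree:
2.5386
4.4717 0.5345
7.7736 1.0492 0.0000
13.2881 2.0596 0.0000 0.0000
21.6472 4.0432 0.0000 0.0000 0.0000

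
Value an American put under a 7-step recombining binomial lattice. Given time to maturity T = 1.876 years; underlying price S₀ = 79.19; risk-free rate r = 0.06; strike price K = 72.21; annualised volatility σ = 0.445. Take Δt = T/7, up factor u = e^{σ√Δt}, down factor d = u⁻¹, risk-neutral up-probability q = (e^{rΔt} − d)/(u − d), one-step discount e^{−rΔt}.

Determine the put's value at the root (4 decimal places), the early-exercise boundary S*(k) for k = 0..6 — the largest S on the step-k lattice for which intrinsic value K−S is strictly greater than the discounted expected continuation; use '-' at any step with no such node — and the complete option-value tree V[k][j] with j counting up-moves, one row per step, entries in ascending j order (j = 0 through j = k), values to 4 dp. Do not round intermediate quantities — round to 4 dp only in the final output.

price = 11.9997
boundary = - - - 39.6757 31.5120 39.6757 49.9543
tree:
11.9997
17.2769 6.6333
24.1328 10.3625 2.7783
32.5343 15.7598 4.8091 0.6508
40.6980 23.1614 8.1968 1.2658 0.0000
47.1820 32.5343 13.6927 2.4620 0.0000 0.0000
52.3318 40.6980 22.2557 4.7887 0.0000 0.0000 0.0000
56.4219 47.1820 32.5343 9.3142 0.0000 0.0000 0.0000 0.0000

Δt=0.26800  u=1.25907  d=0.79424  q=0.47753  discount=0.98405
step 7 (expiry): payoffs max(K−S,0) = 56.4219 47.1820 32.5343 9.3142 0.0000 0.0000 0.0000 0.0000
step 6: (k=6,j=0): S=19.8782, (K−S)⁺=52.3318, hold=51.1799 ⇒ V=52.3318 exercise | (k=6,j=1): S=31.5120, (K−S)⁺=40.6980, hold=39.5462 ⇒ V=40.6980 exercise | (k=6,j=2): S=49.9543, (K−S)⁺=22.2557, hold=21.1039 ⇒ V=22.2557 exercise | (k=6,j=3): S=79.1900, (K−S)⁺=0.0000, hold=4.7887 ⇒ V=4.7887 continue | (k=6,j=4): S=125.5359, (K−S)⁺=0.0000, hold=0.0000 ⇒ V=0.0000 continue | (k=6,j=5): S=199.0056, (K−S)⁺=0.0000, hold=0.0000 ⇒ V=0.0000 continue | (k=6,j=6): S=315.4735, (K−S)⁺=0.0000, hold=0.0000 ⇒ V=0.0000 continue  boundary S*=49.9543
step 5: (k=5,j=0): S=25.0280, (K−S)⁺=47.1820, hold=46.0301 ⇒ V=47.1820 exercise | (k=5,j=1): S=39.6757, (K−S)⁺=32.5343, hold=31.3825 ⇒ V=32.5343 exercise | (k=5,j=2): S=62.8958, (K−S)⁺=9.3142, hold=13.6927 ⇒ V=13.6927 continue | (k=5,j=3): S=99.7055, (K−S)⁺=0.0000, hold=2.4620 ⇒ V=2.4620 continue | (k=5,j=4): S=158.0581, (K−S)⁺=0.0000, hold=0.0000 ⇒ V=0.0000 continue | (k=5,j=5): S=250.5614, (K−S)⁺=0.0000, hold=0.0000 ⇒ V=0.0000 continue  boundary S*=39.6757
step 4: (k=4,j=0): S=31.5120, (K−S)⁺=40.6980, hold=39.5462 ⇒ V=40.6980 exercise | (k=4,j=1): S=49.9543, (K−S)⁺=22.2557, hold=23.1614 ⇒ V=23.1614 continue | (k=4,j=2): S=79.1900, (K−S)⁺=0.0000, hold=8.1968 ⇒ V=8.1968 continue | (k=4,j=3): S=125.5359, (K−S)⁺=0.0000, hold=1.2658 ⇒ V=1.2658 continue | (k=4,j=4): S=199.0056, (K−S)⁺=0.0000, hold=0.0000 ⇒ V=0.0000 continue  boundary S*=31.5120
step 3: (k=3,j=0): S=39.6757, (K−S)⁺=32.5343, hold=31.8081 ⇒ V=32.5343 exercise | (k=3,j=1): S=62.8958, (K−S)⁺=9.3142, hold=15.7598 ⇒ V=15.7598 continue | (k=3,j=2): S=99.7055, (K−S)⁺=0.0000, hold=4.8091 ⇒ V=4.8091 continue | (k=3,j=3): S=158.0581, (K−S)⁺=0.0000, hold=0.6508 ⇒ V=0.6508 continue  boundary S*=39.6757
step 2: (k=2,j=0): S=49.9543, (K−S)⁺=22.2557, hold=24.1328 ⇒ V=24.1328 continue | (k=2,j=1): S=79.1900, (K−S)⁺=0.0000, hold=10.3625 ⇒ V=10.3625 continue | (k=2,j=2): S=125.5359, (K−S)⁺=0.0000, hold=2.7783 ⇒ V=2.7783 continue  boundary S*=-
step 1: (k=1,j=0): S=62.8958, (K−S)⁺=9.3142, hold=17.2769 ⇒ V=17.2769 continue | (k=1,j=1): S=99.7055, (K−S)⁺=0.0000, hold=6.6333 ⇒ V=6.6333 continue  boundary S*=-
step 0: (k=0,j=0): S=79.1900, (K−S)⁺=0.0000, hold=11.9997 ⇒ V=11.9997 continue  boundary S*=-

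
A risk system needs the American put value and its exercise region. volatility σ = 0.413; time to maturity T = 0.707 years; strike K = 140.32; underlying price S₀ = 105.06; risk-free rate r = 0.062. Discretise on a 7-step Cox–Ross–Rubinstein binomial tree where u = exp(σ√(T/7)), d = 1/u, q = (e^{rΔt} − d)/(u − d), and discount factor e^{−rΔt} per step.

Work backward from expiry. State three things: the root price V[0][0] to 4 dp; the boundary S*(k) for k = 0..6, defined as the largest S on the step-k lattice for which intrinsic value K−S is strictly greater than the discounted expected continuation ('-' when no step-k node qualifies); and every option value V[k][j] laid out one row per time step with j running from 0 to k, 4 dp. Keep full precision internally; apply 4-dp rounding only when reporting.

price = 37.3562
boundary = - 92.1371 80.8039 92.1371 80.8039 92.1371 105.0600
tree:
37.3562
48.1829 26.6148
59.5161 36.5078 16.7033
69.4554 48.1829 24.8763 8.4476
78.1721 59.5161 35.5422 14.1419 2.6548
85.8165 69.4554 48.1829 22.8977 5.2494 0.0000
92.5207 78.1721 59.5161 35.2600 10.3799 0.0000 0.0000
98.4002 85.8165 69.4554 48.1829 20.5246 0.0000 0.0000 0.0000

params: Δt=0.10100 u=1.14026 d=0.87700 q=0.49109 e^(-rΔt)=0.99376
t_7 payoffs: 98.4002 85.8165 69.4554 48.1829 20.5246 0.0000 0.0000 0.0000
t_6: node(6,0) S=47.7993 payoff=92.5207 vs cont=91.6448 → 92.5207 [stop]  node(6,1) S=62.1479 payoff=78.1721 vs cont=77.2961 → 78.1721 [stop]  node(6,2) S=80.8039 payoff=59.5161 vs cont=58.6402 → 59.5161 [stop]  node(6,3) S=105.0600 payoff=35.2600 vs cont=34.3841 → 35.2600 [stop]  node(6,4) S=136.5975 payoff=3.7225 vs cont=10.3799 → 10.3799 [wait]  node(6,5) S=177.6021 payoff=0.0000 vs cont=0.0000 → 0.0000 [wait]  node(6,6) S=230.9156 payoff=0.0000 vs cont=0.0000 → 0.0000 [wait]  ⇒ S*(6)=105.0600
t_5: node(5,0) S=54.5035 payoff=85.8165 vs cont=84.9406 → 85.8165 [stop]  node(5,1) S=70.8646 payoff=69.4554 vs cont=68.5794 → 69.4554 [stop]  node(5,2) S=92.1371 payoff=48.1829 vs cont=47.3069 → 48.1829 [stop]  node(5,3) S=119.7954 payoff=20.5246 vs cont=22.8977 → 22.8977 [wait]  node(5,4) S=155.7562 payoff=0.0000 vs cont=5.2494 → 5.2494 [wait]  node(5,5) S=202.5119 payoff=0.0000 vs cont=0.0000 → 0.0000 [wait]  ⇒ S*(5)=92.1371
t_4: node(4,0) S=62.1479 payoff=78.1721 vs cont=77.2961 → 78.1721 [stop]  node(4,1) S=80.8039 payoff=59.5161 vs cont=58.6402 → 59.5161 [stop]  node(4,2) S=105.0600 payoff=35.2600 vs cont=35.5422 → 35.5422 [wait]  node(4,3) S=136.5975 payoff=3.7225 vs cont=14.1419 → 14.1419 [wait]  node(4,4) S=177.6021 payoff=0.0000 vs cont=2.6548 → 2.6548 [wait]  ⇒ S*(4)=80.8039
t_3: node(3,0) S=70.8646 payoff=69.4554 vs cont=68.5794 → 69.4554 [stop]  node(3,1) S=92.1371 payoff=48.1829 vs cont=47.4446 → 48.1829 [stop]  node(3,2) S=119.7954 payoff=20.5246 vs cont=24.8763 → 24.8763 [wait]  node(3,3) S=155.7562 payoff=0.0000 vs cont=8.4476 → 8.4476 [wait]  ⇒ S*(3)=92.1371
t_2: node(2,0) S=80.8039 payoff=59.5161 vs cont=58.6402 → 59.5161 [stop]  node(2,1) S=105.0600 payoff=35.2600 vs cont=36.5078 → 36.5078 [wait]  node(2,2) S=136.5975 payoff=3.7225 vs cont=16.7033 → 16.7033 [wait]  ⇒ S*(2)=80.8039
t_1: node(1,0) S=92.1371 payoff=48.1829 vs cont=47.9159 → 48.1829 [stop]  node(1,1) S=119.7954 payoff=20.5246 vs cont=26.6148 → 26.6148 [wait]  ⇒ S*(1)=92.1371
t_0: node(0,0) S=105.0600 payoff=35.2600 vs cont=37.3562 → 37.3562 [wait]  ⇒ S*(0)=-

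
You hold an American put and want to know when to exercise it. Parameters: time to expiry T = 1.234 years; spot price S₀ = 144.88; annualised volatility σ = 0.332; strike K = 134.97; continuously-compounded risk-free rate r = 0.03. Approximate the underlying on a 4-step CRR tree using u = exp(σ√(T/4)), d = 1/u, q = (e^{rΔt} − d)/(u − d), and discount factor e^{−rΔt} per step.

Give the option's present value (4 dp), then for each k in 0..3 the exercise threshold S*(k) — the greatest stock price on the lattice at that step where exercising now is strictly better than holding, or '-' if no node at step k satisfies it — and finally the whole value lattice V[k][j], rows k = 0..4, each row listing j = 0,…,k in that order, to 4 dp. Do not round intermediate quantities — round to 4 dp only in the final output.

price = 13.9083
boundary = - - - 83.3209
tree:
13.9083
22.5515 4.7808
35.1760 9.2632 0.0000
51.6491 17.9483 0.0000 0.0000
65.6802 34.7767 0.0000 0.0000 0.0000

params: Δt=0.30850 u=1.20250 d=0.83160 q=0.47910 e^(-rΔt)=0.99079
t_4 payoffs: 65.6802 34.7767 0.0000 0.0000 0.0000
t_3: node(3,0) S=83.3209 payoff=51.6491 vs cont=50.4057 → 51.6491 [stop]  node(3,1) S=120.4824 payoff=14.4876 vs cont=17.9483 → 17.9483 [wait]  node(3,2) S=174.2181 payoff=0.0000 vs cont=0.0000 → 0.0000 [wait]  node(3,3) S=251.9201 payoff=0.0000 vs cont=0.0000 → 0.0000 [wait]  ⇒ S*(3)=83.3209
t_2: node(2,0) S=100.1933 payoff=34.7767 vs cont=35.1760 → 35.1760 [wait]  node(2,1) S=144.8800 payoff=0.0000 vs cont=9.2632 → 9.2632 [wait]  node(2,2) S=209.4971 payoff=0.0000 vs cont=0.0000 → 0.0000 [wait]  ⇒ S*(2)=-
t_1: node(1,0) S=120.4824 payoff=14.4876 vs cont=22.5515 → 22.5515 [wait]  node(1,1) S=174.2181 payoff=0.0000 vs cont=4.7808 → 4.7808 [wait]  ⇒ S*(1)=-
t_0: node(0,0) S=144.8800 payoff=0.0000 vs cont=13.9083 → 13.9083 [wait]  ⇒ S*(0)=-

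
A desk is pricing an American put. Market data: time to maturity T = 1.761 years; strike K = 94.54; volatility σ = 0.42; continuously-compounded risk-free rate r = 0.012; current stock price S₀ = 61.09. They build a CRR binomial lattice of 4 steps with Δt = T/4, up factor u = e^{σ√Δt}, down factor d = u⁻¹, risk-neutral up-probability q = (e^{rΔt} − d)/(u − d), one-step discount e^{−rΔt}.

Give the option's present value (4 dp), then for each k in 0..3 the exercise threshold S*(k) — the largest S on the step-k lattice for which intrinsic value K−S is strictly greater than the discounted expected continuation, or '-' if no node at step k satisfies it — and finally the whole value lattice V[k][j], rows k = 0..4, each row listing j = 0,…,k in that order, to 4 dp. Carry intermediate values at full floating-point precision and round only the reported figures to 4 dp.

price = 37.5539
boundary = - - 34.9877 46.2320
tree:
37.5539
48.5140 24.0657
59.5523 35.0583 10.3737
68.0618 48.3080 18.6280 0.0000
74.5017 59.5523 33.4500 0.0000 0.0000

Δt=0.44025  u=1.32138  d=0.75679  q=0.44016  discount=0.99473
step 4 (expiry): payoffs max(K−S,0) = 74.5017 59.5523 33.4500 0.0000 0.0000
step 3: (k=3,j=0): S=26.4782, (K−S)⁺=68.0618, hold=67.5637 ⇒ V=68.0618 exercise | (k=3,j=1): S=46.2320, (K−S)⁺=48.3080, hold=47.8098 ⇒ V=48.3080 exercise | (k=3,j=2): S=80.7230, (K−S)⁺=13.8170, hold=18.6280 ⇒ V=18.6280 continue | (k=3,j=3): S=140.9457, (K−S)⁺=0.0000, hold=0.0000 ⇒ V=0.0000 continue  boundary S*=46.2320
step 2: (k=2,j=0): S=34.9877, (K−S)⁺=59.5523, hold=59.0541 ⇒ V=59.5523 exercise | (k=2,j=1): S=61.0900, (K−S)⁺=33.4500, hold=35.0583 ⇒ V=35.0583 continue | (k=2,j=2): S=106.6657, (K−S)⁺=0.0000, hold=10.3737 ⇒ V=10.3737 continue  boundary S*=34.9877
step 1: (k=1,j=0): S=46.2320, (K−S)⁺=48.3080, hold=48.5140 ⇒ V=48.5140 continue | (k=1,j=1): S=80.7230, (K−S)⁺=13.8170, hold=24.0657 ⇒ V=24.0657 continue  boundary S*=-
step 0: (k=0,j=0): S=61.0900, (K−S)⁺=33.4500, hold=37.5539 ⇒ V=37.5539 continue  boundary S*=-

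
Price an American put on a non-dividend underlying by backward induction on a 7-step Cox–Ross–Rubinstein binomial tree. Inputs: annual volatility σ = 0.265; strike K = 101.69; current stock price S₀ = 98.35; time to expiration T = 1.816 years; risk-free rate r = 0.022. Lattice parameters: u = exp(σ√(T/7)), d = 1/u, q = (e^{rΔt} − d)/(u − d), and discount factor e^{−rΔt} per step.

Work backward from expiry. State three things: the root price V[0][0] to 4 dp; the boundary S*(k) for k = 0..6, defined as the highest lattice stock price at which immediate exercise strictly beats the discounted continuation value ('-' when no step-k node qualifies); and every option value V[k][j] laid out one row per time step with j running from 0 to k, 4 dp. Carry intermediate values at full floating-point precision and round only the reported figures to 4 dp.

Δt=0.25943, u=1.14451, d=0.87374, q=0.48745, disc=e^(-rΔt)=0.99431
k=7 terminal: V=max(K-S,0) → 63.4568 51.6083 36.0880 15.7579 0.0000 0.0000 0.0000 0.0000
k=6: j=0 S=43.7582 intr=57.9318 cont=57.3530 V=57.9318[EX]; j=1 S=57.3189 intr=44.3711 cont=43.7923 V=44.3711[EX]; j=2 S=75.0821 intr=26.6079 cont=26.0292 V=26.6079[EX]; j=3 S=98.3500 intr=3.3400 cont=8.0308 V=8.0308[hold]; j=4 S=128.8287 intr=0.0000 cont=0.0000 V=0.0000[hold]; j=5 S=168.7527 intr=0.0000 cont=0.0000 V=0.0000[hold]; j=6 S=221.0492 intr=0.0000 cont=0.0000 V=0.0000[hold]  S*(6)=75.0821
k=5: j=0 S=50.0817 intr=51.6083 cont=51.0296 V=51.6083[EX]; j=1 S=65.6020 intr=36.0880 cont=35.5093 V=36.0880[EX]; j=2 S=85.9321 intr=15.7579 cont=17.4527 V=17.4527[hold]; j=3 S=112.5624 intr=0.0000 cont=4.0928 V=4.0928[hold]; j=4 S=147.4455 intr=0.0000 cont=0.0000 V=0.0000[hold]; j=5 S=193.1389 intr=0.0000 cont=0.0000 V=0.0000[hold]  S*(5)=65.6020
k=4: j=0 S=57.3189 intr=44.3711 cont=43.7923 V=44.3711[EX]; j=1 S=75.0821 intr=26.6079 cont=26.8506 V=26.8506[hold]; j=2 S=98.3500 intr=3.3400 cont=10.8782 V=10.8782[hold]; j=3 S=128.8287 intr=0.0000 cont=2.0858 V=2.0858[hold]; j=4 S=168.7527 intr=0.0000 cont=0.0000 V=0.0000[hold]  S*(4)=57.3189
k=3: j=0 S=65.6020 intr=36.0880 cont=35.6269 V=36.0880[EX]; j=1 S=85.9321 intr=15.7579 cont=18.9564 V=18.9564[hold]; j=2 S=112.5624 intr=0.0000 cont=6.5549 V=6.5549[hold]; j=3 S=147.4455 intr=0.0000 cont=1.0630 V=1.0630[hold]  S*(3)=65.6020
k=2: j=0 S=75.0821 intr=26.6079 cont=27.5794 V=27.5794[hold]; j=1 S=98.3500 intr=3.3400 cont=12.8379 V=12.8379[hold]; j=2 S=128.8287 intr=0.0000 cont=3.8558 V=3.8558[hold]  S*(2)=-
k=1: j=0 S=85.9321 intr=15.7579 cont=20.2777 V=20.2777[hold]; j=1 S=112.5624 intr=0.0000 cont=8.4115 V=8.4115[hold]  S*(1)=-
k=0: j=0 S=98.3500 intr=3.3400 cont=14.4110 V=14.4110[hold]  S*(0)=-

price = 14.4110
boundary = - - - 65.6020 57.3189 65.6020 75.0821
tree:
14.4110
20.2777 8.4115
27.5794 12.8379 3.8558
36.0880 18.9564 6.5549 1.0630
44.3711 26.8506 10.8782 2.0858 0.0000
51.6083 36.0880 17.4527 4.0928 0.0000 0.0000
57.9318 44.3711 26.6079 8.0308 0.0000 0.0000 0.0000
63.4568 51.6083 36.0880 15.7579 0.0000 0.0000 0.0000 0.0000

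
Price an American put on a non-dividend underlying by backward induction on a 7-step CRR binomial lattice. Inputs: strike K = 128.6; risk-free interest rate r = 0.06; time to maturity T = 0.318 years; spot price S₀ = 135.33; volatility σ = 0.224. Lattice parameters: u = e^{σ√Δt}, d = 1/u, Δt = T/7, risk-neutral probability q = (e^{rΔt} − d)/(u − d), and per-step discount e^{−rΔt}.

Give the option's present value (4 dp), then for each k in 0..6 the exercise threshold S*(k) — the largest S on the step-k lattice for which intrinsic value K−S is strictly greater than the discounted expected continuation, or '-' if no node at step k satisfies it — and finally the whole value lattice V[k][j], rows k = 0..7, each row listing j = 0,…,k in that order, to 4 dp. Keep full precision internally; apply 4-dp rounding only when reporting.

Δt=0.04543  u=1.04890  d=0.95338  q=0.51664  discount=0.99728
step 7 (expiry): payoffs max(K−S,0) = 31.7161 22.0089 11.3291 0.0000 0.0000 0.0000 0.0000 0.0000
step 6: (k=6,j=0): S=101.6216, (K−S)⁺=26.9784, hold=26.6283 ⇒ V=26.9784 exercise | (k=6,j=1): S=111.8035, (K−S)⁺=16.7965, hold=16.4464 ⇒ V=16.7965 exercise | (k=6,j=2): S=123.0056, (K−S)⁺=5.5944, hold=5.4611 ⇒ V=5.5944 exercise | (k=6,j=3): S=135.3300, (K−S)⁺=0.0000, hold=0.0000 ⇒ V=0.0000 continue | (k=6,j=4): S=148.8893, (K−S)⁺=0.0000, hold=0.0000 ⇒ V=0.0000 continue | (k=6,j=5): S=163.8071, (K−S)⁺=0.0000, hold=0.0000 ⇒ V=0.0000 continue | (k=6,j=6): S=180.2196, (K−S)⁺=0.0000, hold=0.0000 ⇒ V=0.0000 continue  boundary S*=123.0056
step 5: (k=5,j=0): S=106.5911, (K−S)⁺=22.0089, hold=21.6589 ⇒ V=22.0089 exercise | (k=5,j=1): S=117.2709, (K−S)⁺=11.3291, hold=10.9791 ⇒ V=11.3291 exercise | (k=5,j=2): S=129.0207, (K−S)⁺=0.0000, hold=2.6968 ⇒ V=2.6968 continue | (k=5,j=3): S=141.9478, (K−S)⁺=0.0000, hold=0.0000 ⇒ V=0.0000 continue | (k=5,j=4): S=156.1702, (K−S)⁺=0.0000, hold=0.0000 ⇒ V=0.0000 continue | (k=5,j=5): S=171.8175, (K−S)⁺=0.0000, hold=0.0000 ⇒ V=0.0000 continue  boundary S*=117.2709
step 4: (k=4,j=0): S=111.8035, (K−S)⁺=16.7965, hold=16.4464 ⇒ V=16.7965 exercise | (k=4,j=1): S=123.0056, (K−S)⁺=5.5944, hold=6.8506 ⇒ V=6.8506 continue | (k=4,j=2): S=135.3300, (K−S)⁺=0.0000, hold=1.3000 ⇒ V=1.3000 continue | (k=4,j=3): S=148.8893, (K−S)⁺=0.0000, hold=0.0000 ⇒ V=0.0000 continue | (k=4,j=4): S=163.8071, (K−S)⁺=0.0000, hold=0.0000 ⇒ V=0.0000 continue  boundary S*=111.8035
step 3: (k=3,j=0): S=117.2709, (K−S)⁺=11.3291, hold=11.6263 ⇒ V=11.6263 continue | (k=3,j=1): S=129.0207, (K−S)⁺=0.0000, hold=3.9721 ⇒ V=3.9721 continue | (k=3,j=2): S=141.9478, (K−S)⁺=0.0000, hold=0.6266 ⇒ V=0.6266 continue | (k=3,j=3): S=156.1702, (K−S)⁺=0.0000, hold=0.0000 ⇒ V=0.0000 continue  boundary S*=-
step 2: (k=2,j=0): S=123.0056, (K−S)⁺=5.5944, hold=7.6509 ⇒ V=7.6509 continue | (k=2,j=1): S=135.3300, (K−S)⁺=0.0000, hold=2.2376 ⇒ V=2.2376 continue | (k=2,j=2): S=148.8893, (K−S)⁺=0.0000, hold=0.3021 ⇒ V=0.3021 continue  boundary S*=-
step 1: (k=1,j=0): S=129.0207, (K−S)⁺=0.0000, hold=4.8410 ⇒ V=4.8410 continue | (k=1,j=1): S=141.9478, (K−S)⁺=0.0000, hold=1.2342 ⇒ V=1.2342 continue  boundary S*=-
step 0: (k=0,j=0): S=135.3300, (K−S)⁺=0.0000, hold=2.9695 ⇒ V=2.9695 continue  boundary S*=-

price = 2.9695
boundary = - - - - 111.8035 117.2709 123.0056
tree:
2.9695
4.8410 1.2342
7.6509 2.2376 0.3021
11.6263 3.9721 0.6266 0.0000
16.7965 6.8506 1.3000 0.0000 0.0000
22.0089 11.3291 2.6968 0.0000 0.0000 0.0000
26.9784 16.7965 5.5944 0.0000 0.0000 0.0000 0.0000
31.7161 22.0089 11.3291 0.0000 0.0000 0.0000 0.0000 0.0000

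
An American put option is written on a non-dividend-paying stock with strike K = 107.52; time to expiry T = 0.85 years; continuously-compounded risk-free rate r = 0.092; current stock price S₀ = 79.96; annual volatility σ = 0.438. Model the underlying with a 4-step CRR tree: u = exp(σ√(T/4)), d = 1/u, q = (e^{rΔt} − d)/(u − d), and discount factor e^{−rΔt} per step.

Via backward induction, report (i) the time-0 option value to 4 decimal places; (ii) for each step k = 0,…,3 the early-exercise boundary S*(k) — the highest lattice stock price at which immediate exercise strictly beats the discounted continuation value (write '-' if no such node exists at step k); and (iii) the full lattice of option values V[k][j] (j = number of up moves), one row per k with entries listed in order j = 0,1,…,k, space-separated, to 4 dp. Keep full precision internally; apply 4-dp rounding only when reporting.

price = 28.9721
boundary = - 65.3409 79.9600 65.3409
tree:
28.9721
42.1791 16.8205
54.1254 27.5600 6.6722
63.8875 42.1791 13.5604 0.0000
71.8648 54.1254 27.5600 0.0000 0.0000

params: Δt=0.21250 u=1.22374 d=0.81717 q=0.49825 e^(-rΔt)=0.98064
t_4 payoffs: 71.8648 54.1254 27.5600 0.0000 0.0000
t_3: node(3,0) S=43.6325 payoff=63.8875 vs cont=61.8059 → 63.8875 [stop]  node(3,1) S=65.3409 payoff=42.1791 vs cont=40.0975 → 42.1791 [stop]  node(3,2) S=97.8499 payoff=9.6701 vs cont=13.5604 → 13.5604 [wait]  node(3,3) S=146.5330 payoff=0.0000 vs cont=0.0000 → 0.0000 [wait]  ⇒ S*(3)=65.3409
t_2: node(2,0) S=53.3946 payoff=54.1254 vs cont=52.0438 → 54.1254 [stop]  node(2,1) S=79.9600 payoff=27.5600 vs cont=27.3792 → 27.5600 [stop]  node(2,2) S=119.7424 payoff=0.0000 vs cont=6.6722 → 6.6722 [wait]  ⇒ S*(2)=79.9600
t_1: node(1,0) S=65.3409 payoff=42.1791 vs cont=40.0975 → 42.1791 [stop]  node(1,1) S=97.8499 payoff=9.6701 vs cont=16.8205 → 16.8205 [wait]  ⇒ S*(1)=65.3409
t_0: node(0,0) S=79.9600 payoff=27.5600 vs cont=28.9721 → 28.9721 [wait]  ⇒ S*(0)=-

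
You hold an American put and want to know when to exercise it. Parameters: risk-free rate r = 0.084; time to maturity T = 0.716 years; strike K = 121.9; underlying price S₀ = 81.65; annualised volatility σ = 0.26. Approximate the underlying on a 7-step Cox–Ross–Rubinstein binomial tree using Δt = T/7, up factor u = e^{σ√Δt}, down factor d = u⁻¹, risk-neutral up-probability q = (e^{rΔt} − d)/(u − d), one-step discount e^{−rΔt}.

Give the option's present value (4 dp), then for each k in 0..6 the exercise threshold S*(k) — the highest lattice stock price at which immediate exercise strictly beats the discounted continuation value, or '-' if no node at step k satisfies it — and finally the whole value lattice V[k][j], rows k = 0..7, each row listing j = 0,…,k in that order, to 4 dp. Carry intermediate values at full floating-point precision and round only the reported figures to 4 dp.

Δt=0.10229, u=1.08671, d=0.92021, q=0.53105, disc=e^(-rΔt)=0.99144
k=7 terminal: V=max(K-S,0) → 76.2791 68.0246 58.2766 46.7649 33.1702 17.1159 0.0000 0.0000
k=6: j=0 S=49.5767 intr=72.3233 cont=71.2804 V=72.3233[EX]; j=1 S=58.5469 intr=63.3531 cont=62.3103 V=63.3531[EX]; j=2 S=69.1401 intr=52.7599 cont=51.7170 V=52.7599[EX]; j=3 S=81.6500 intr=40.2500 cont=39.2071 V=40.2500[EX]; j=4 S=96.4234 intr=25.4766 cont=24.4337 V=25.4766[EX]; j=5 S=113.8698 intr=8.0302 cont=7.9578 V=8.0302[EX]; j=6 S=134.4730 intr=0.0000 cont=0.0000 V=0.0000[hold]  S*(6)=113.8698
k=5: j=0 S=53.8754 intr=68.0246 cont=66.9817 V=68.0246[EX]; j=1 S=63.6234 intr=58.2766 cont=57.2337 V=58.2766[EX]; j=2 S=75.1351 intr=46.7649 cont=45.7220 V=46.7649[EX]; j=3 S=88.7298 intr=33.1702 cont=32.1274 V=33.1702[EX]; j=4 S=104.7841 intr=17.1159 cont=16.0730 V=17.1159[EX]; j=5 S=123.7433 intr=0.0000 cont=3.7335 V=3.7335[hold]  S*(5)=104.7841
k=4: j=0 S=58.5469 intr=63.3531 cont=62.3103 V=63.3531[EX]; j=1 S=69.1401 intr=52.7599 cont=51.7170 V=52.7599[EX]; j=2 S=81.6500 intr=40.2500 cont=39.2071 V=40.2500[EX]; j=3 S=96.4234 intr=25.4766 cont=24.4337 V=25.4766[EX]; j=4 S=113.8698 intr=8.0302 cont=9.9235 V=9.9235[hold]  S*(4)=96.4234
k=3: j=0 S=63.6234 intr=58.2766 cont=57.2337 V=58.2766[EX]; j=1 S=75.1351 intr=46.7649 cont=45.7220 V=46.7649[EX]; j=2 S=88.7298 intr=33.1702 cont=32.1274 V=33.1702[EX]; j=3 S=104.7841 intr=17.1159 cont=17.0699 V=17.1159[EX]  S*(3)=104.7841
k=2: j=0 S=69.1401 intr=52.7599 cont=51.7170 V=52.7599[EX]; j=1 S=81.6500 intr=40.2500 cont=39.2071 V=40.2500[EX]; j=2 S=96.4234 intr=25.4766 cont=24.4337 V=25.4766[EX]  S*(2)=96.4234
k=1: j=0 S=75.1351 intr=46.7649 cont=45.7220 V=46.7649[EX]; j=1 S=88.7298 intr=33.1702 cont=32.1274 V=33.1702[EX]  S*(1)=88.7298
k=0: j=0 S=81.6500 intr=40.2500 cont=39.2071 V=40.2500[EX]  S*(0)=81.6500

price = 40.2500
boundary = 81.6500 88.7298 96.4234 104.7841 96.4234 104.7841 113.8698
tree:
40.2500
46.7649 33.1702
52.7599 40.2500 25.4766
58.2766 46.7649 33.1702 17.1159
63.3531 52.7599 40.2500 25.4766 9.9235
68.0246 58.2766 46.7649 33.1702 17.1159 3.7335
72.3233 63.3531 52.7599 40.2500 25.4766 8.0302 0.0000
76.2791 68.0246 58.2766 46.7649 33.1702 17.1159 0.0000 0.0000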